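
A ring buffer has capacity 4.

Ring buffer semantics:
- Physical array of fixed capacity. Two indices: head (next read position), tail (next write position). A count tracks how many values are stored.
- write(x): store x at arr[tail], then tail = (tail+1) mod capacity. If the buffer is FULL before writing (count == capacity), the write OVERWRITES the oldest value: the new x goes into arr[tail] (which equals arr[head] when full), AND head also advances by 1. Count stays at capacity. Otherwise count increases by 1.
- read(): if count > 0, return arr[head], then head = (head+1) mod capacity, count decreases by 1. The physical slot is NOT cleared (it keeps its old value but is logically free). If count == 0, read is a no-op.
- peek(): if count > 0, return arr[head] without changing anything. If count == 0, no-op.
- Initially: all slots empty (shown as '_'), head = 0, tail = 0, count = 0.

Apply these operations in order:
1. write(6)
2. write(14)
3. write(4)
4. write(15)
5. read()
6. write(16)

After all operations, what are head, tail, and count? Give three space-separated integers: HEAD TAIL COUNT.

After op 1 (write(6)): arr=[6 _ _ _] head=0 tail=1 count=1
After op 2 (write(14)): arr=[6 14 _ _] head=0 tail=2 count=2
After op 3 (write(4)): arr=[6 14 4 _] head=0 tail=3 count=3
After op 4 (write(15)): arr=[6 14 4 15] head=0 tail=0 count=4
After op 5 (read()): arr=[6 14 4 15] head=1 tail=0 count=3
After op 6 (write(16)): arr=[16 14 4 15] head=1 tail=1 count=4

Answer: 1 1 4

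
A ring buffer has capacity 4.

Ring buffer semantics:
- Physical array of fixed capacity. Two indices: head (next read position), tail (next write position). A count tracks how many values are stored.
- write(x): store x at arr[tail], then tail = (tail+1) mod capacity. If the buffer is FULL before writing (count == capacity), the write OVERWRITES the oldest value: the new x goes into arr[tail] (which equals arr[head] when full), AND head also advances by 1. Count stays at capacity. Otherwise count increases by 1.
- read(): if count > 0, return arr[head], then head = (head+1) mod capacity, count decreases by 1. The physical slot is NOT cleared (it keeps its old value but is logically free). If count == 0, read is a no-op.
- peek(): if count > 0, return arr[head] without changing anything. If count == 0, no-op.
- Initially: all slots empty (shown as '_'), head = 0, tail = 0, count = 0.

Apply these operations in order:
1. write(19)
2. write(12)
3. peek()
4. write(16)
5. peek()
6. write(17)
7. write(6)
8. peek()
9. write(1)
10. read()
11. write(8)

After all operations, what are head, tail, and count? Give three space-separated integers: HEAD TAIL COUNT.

After op 1 (write(19)): arr=[19 _ _ _] head=0 tail=1 count=1
After op 2 (write(12)): arr=[19 12 _ _] head=0 tail=2 count=2
After op 3 (peek()): arr=[19 12 _ _] head=0 tail=2 count=2
After op 4 (write(16)): arr=[19 12 16 _] head=0 tail=3 count=3
After op 5 (peek()): arr=[19 12 16 _] head=0 tail=3 count=3
After op 6 (write(17)): arr=[19 12 16 17] head=0 tail=0 count=4
After op 7 (write(6)): arr=[6 12 16 17] head=1 tail=1 count=4
After op 8 (peek()): arr=[6 12 16 17] head=1 tail=1 count=4
After op 9 (write(1)): arr=[6 1 16 17] head=2 tail=2 count=4
After op 10 (read()): arr=[6 1 16 17] head=3 tail=2 count=3
After op 11 (write(8)): arr=[6 1 8 17] head=3 tail=3 count=4

Answer: 3 3 4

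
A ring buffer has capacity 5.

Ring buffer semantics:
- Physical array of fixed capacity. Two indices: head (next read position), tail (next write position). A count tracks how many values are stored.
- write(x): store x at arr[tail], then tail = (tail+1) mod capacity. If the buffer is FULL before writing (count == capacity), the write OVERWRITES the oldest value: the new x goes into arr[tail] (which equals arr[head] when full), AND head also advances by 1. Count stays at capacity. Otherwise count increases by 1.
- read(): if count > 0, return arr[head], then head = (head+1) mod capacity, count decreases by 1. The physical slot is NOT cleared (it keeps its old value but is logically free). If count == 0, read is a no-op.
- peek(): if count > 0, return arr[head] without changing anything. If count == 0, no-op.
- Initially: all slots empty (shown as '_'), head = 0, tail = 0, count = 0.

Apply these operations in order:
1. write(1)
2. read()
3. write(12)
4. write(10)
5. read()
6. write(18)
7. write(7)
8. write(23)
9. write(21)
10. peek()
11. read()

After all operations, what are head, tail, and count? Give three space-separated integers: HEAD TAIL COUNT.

After op 1 (write(1)): arr=[1 _ _ _ _] head=0 tail=1 count=1
After op 2 (read()): arr=[1 _ _ _ _] head=1 tail=1 count=0
After op 3 (write(12)): arr=[1 12 _ _ _] head=1 tail=2 count=1
After op 4 (write(10)): arr=[1 12 10 _ _] head=1 tail=3 count=2
After op 5 (read()): arr=[1 12 10 _ _] head=2 tail=3 count=1
After op 6 (write(18)): arr=[1 12 10 18 _] head=2 tail=4 count=2
After op 7 (write(7)): arr=[1 12 10 18 7] head=2 tail=0 count=3
After op 8 (write(23)): arr=[23 12 10 18 7] head=2 tail=1 count=4
After op 9 (write(21)): arr=[23 21 10 18 7] head=2 tail=2 count=5
After op 10 (peek()): arr=[23 21 10 18 7] head=2 tail=2 count=5
After op 11 (read()): arr=[23 21 10 18 7] head=3 tail=2 count=4

Answer: 3 2 4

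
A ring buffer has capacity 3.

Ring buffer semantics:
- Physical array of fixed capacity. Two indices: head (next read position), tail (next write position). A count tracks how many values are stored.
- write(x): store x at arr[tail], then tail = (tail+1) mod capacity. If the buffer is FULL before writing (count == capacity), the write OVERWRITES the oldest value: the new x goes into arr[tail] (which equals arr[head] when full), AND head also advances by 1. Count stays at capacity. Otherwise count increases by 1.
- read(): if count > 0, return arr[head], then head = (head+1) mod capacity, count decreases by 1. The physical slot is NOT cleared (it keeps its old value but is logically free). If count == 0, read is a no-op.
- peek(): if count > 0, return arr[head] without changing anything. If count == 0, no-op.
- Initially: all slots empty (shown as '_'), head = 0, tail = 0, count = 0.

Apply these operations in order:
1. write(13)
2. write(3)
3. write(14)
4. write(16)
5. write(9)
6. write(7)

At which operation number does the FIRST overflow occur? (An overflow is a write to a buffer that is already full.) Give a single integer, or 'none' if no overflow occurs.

After op 1 (write(13)): arr=[13 _ _] head=0 tail=1 count=1
After op 2 (write(3)): arr=[13 3 _] head=0 tail=2 count=2
After op 3 (write(14)): arr=[13 3 14] head=0 tail=0 count=3
After op 4 (write(16)): arr=[16 3 14] head=1 tail=1 count=3
After op 5 (write(9)): arr=[16 9 14] head=2 tail=2 count=3
After op 6 (write(7)): arr=[16 9 7] head=0 tail=0 count=3

Answer: 4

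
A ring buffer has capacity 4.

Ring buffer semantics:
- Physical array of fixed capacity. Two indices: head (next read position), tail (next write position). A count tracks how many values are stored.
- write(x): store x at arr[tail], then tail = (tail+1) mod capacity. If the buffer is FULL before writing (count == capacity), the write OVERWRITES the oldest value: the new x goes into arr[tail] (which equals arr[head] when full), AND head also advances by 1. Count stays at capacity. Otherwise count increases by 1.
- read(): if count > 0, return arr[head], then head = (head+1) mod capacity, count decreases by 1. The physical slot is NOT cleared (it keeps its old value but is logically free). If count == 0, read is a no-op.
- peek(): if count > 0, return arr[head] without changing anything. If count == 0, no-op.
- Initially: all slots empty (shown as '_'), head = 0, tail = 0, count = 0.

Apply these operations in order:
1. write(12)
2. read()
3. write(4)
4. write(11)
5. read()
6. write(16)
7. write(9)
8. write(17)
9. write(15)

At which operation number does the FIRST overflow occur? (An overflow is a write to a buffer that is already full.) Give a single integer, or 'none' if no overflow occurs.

After op 1 (write(12)): arr=[12 _ _ _] head=0 tail=1 count=1
After op 2 (read()): arr=[12 _ _ _] head=1 tail=1 count=0
After op 3 (write(4)): arr=[12 4 _ _] head=1 tail=2 count=1
After op 4 (write(11)): arr=[12 4 11 _] head=1 tail=3 count=2
After op 5 (read()): arr=[12 4 11 _] head=2 tail=3 count=1
After op 6 (write(16)): arr=[12 4 11 16] head=2 tail=0 count=2
After op 7 (write(9)): arr=[9 4 11 16] head=2 tail=1 count=3
After op 8 (write(17)): arr=[9 17 11 16] head=2 tail=2 count=4
After op 9 (write(15)): arr=[9 17 15 16] head=3 tail=3 count=4

Answer: 9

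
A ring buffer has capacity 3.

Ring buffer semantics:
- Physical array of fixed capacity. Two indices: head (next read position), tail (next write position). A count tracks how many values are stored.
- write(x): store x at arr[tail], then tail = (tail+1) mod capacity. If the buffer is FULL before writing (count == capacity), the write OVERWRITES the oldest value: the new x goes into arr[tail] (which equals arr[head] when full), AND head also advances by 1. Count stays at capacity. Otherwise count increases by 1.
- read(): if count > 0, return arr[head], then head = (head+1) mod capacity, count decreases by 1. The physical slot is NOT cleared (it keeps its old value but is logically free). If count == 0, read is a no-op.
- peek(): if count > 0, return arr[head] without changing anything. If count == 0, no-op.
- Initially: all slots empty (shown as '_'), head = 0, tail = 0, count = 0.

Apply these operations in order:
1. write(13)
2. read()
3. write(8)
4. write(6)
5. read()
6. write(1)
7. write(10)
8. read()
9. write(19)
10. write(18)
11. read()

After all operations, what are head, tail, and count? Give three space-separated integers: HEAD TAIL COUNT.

After op 1 (write(13)): arr=[13 _ _] head=0 tail=1 count=1
After op 2 (read()): arr=[13 _ _] head=1 tail=1 count=0
After op 3 (write(8)): arr=[13 8 _] head=1 tail=2 count=1
After op 4 (write(6)): arr=[13 8 6] head=1 tail=0 count=2
After op 5 (read()): arr=[13 8 6] head=2 tail=0 count=1
After op 6 (write(1)): arr=[1 8 6] head=2 tail=1 count=2
After op 7 (write(10)): arr=[1 10 6] head=2 tail=2 count=3
After op 8 (read()): arr=[1 10 6] head=0 tail=2 count=2
After op 9 (write(19)): arr=[1 10 19] head=0 tail=0 count=3
After op 10 (write(18)): arr=[18 10 19] head=1 tail=1 count=3
After op 11 (read()): arr=[18 10 19] head=2 tail=1 count=2

Answer: 2 1 2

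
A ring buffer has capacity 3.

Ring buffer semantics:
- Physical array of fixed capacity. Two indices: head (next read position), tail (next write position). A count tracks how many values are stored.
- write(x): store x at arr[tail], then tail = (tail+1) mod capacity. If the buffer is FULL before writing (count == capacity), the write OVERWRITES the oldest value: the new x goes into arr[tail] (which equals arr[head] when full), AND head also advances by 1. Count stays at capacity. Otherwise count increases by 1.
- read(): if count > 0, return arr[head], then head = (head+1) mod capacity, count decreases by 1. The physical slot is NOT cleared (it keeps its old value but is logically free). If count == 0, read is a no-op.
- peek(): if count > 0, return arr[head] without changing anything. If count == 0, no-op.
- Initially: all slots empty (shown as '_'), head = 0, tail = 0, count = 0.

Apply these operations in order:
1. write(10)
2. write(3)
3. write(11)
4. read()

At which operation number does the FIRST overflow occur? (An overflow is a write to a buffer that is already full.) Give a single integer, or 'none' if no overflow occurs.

Answer: none

Derivation:
After op 1 (write(10)): arr=[10 _ _] head=0 tail=1 count=1
After op 2 (write(3)): arr=[10 3 _] head=0 tail=2 count=2
After op 3 (write(11)): arr=[10 3 11] head=0 tail=0 count=3
After op 4 (read()): arr=[10 3 11] head=1 tail=0 count=2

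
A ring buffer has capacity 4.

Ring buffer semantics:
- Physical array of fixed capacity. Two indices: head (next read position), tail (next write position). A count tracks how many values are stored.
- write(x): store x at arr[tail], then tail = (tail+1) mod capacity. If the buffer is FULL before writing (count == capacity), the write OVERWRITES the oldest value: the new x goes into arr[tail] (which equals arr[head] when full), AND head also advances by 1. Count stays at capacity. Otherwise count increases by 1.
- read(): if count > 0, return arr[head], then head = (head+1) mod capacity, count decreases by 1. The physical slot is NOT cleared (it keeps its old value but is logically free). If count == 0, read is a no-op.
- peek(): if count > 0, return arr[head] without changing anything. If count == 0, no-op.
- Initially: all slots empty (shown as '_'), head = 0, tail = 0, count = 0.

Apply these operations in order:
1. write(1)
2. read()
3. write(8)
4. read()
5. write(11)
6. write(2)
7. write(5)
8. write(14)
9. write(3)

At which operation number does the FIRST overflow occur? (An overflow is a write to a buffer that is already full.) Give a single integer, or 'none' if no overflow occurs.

Answer: 9

Derivation:
After op 1 (write(1)): arr=[1 _ _ _] head=0 tail=1 count=1
After op 2 (read()): arr=[1 _ _ _] head=1 tail=1 count=0
After op 3 (write(8)): arr=[1 8 _ _] head=1 tail=2 count=1
After op 4 (read()): arr=[1 8 _ _] head=2 tail=2 count=0
After op 5 (write(11)): arr=[1 8 11 _] head=2 tail=3 count=1
After op 6 (write(2)): arr=[1 8 11 2] head=2 tail=0 count=2
After op 7 (write(5)): arr=[5 8 11 2] head=2 tail=1 count=3
After op 8 (write(14)): arr=[5 14 11 2] head=2 tail=2 count=4
After op 9 (write(3)): arr=[5 14 3 2] head=3 tail=3 count=4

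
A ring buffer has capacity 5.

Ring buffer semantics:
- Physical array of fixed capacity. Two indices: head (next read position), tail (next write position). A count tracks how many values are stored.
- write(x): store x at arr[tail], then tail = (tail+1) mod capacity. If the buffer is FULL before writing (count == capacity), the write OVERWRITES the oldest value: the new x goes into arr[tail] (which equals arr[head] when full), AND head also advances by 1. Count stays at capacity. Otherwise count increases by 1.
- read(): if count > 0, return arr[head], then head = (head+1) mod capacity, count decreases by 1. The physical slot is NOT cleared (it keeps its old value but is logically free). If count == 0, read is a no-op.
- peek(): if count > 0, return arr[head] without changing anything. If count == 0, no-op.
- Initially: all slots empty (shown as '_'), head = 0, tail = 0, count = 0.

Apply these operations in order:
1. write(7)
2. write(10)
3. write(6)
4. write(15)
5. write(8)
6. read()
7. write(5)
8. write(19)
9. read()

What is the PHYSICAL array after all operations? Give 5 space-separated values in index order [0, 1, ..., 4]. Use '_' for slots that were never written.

Answer: 5 19 6 15 8

Derivation:
After op 1 (write(7)): arr=[7 _ _ _ _] head=0 tail=1 count=1
After op 2 (write(10)): arr=[7 10 _ _ _] head=0 tail=2 count=2
After op 3 (write(6)): arr=[7 10 6 _ _] head=0 tail=3 count=3
After op 4 (write(15)): arr=[7 10 6 15 _] head=0 tail=4 count=4
After op 5 (write(8)): arr=[7 10 6 15 8] head=0 tail=0 count=5
After op 6 (read()): arr=[7 10 6 15 8] head=1 tail=0 count=4
After op 7 (write(5)): arr=[5 10 6 15 8] head=1 tail=1 count=5
After op 8 (write(19)): arr=[5 19 6 15 8] head=2 tail=2 count=5
After op 9 (read()): arr=[5 19 6 15 8] head=3 tail=2 count=4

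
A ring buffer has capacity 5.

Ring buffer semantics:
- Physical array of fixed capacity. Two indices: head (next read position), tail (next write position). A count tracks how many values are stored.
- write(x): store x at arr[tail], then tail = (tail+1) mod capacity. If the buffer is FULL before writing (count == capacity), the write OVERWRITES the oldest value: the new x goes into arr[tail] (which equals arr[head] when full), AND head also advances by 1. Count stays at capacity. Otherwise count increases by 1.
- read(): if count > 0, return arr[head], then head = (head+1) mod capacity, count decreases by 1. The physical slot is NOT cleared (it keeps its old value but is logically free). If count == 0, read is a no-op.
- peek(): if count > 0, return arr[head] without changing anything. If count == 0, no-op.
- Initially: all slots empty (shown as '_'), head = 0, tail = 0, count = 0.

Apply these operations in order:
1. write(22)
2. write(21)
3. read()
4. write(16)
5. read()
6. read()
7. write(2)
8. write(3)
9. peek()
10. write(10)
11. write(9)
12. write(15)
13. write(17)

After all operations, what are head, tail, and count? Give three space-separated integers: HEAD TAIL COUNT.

Answer: 4 4 5

Derivation:
After op 1 (write(22)): arr=[22 _ _ _ _] head=0 tail=1 count=1
After op 2 (write(21)): arr=[22 21 _ _ _] head=0 tail=2 count=2
After op 3 (read()): arr=[22 21 _ _ _] head=1 tail=2 count=1
After op 4 (write(16)): arr=[22 21 16 _ _] head=1 tail=3 count=2
After op 5 (read()): arr=[22 21 16 _ _] head=2 tail=3 count=1
After op 6 (read()): arr=[22 21 16 _ _] head=3 tail=3 count=0
After op 7 (write(2)): arr=[22 21 16 2 _] head=3 tail=4 count=1
After op 8 (write(3)): arr=[22 21 16 2 3] head=3 tail=0 count=2
After op 9 (peek()): arr=[22 21 16 2 3] head=3 tail=0 count=2
After op 10 (write(10)): arr=[10 21 16 2 3] head=3 tail=1 count=3
After op 11 (write(9)): arr=[10 9 16 2 3] head=3 tail=2 count=4
After op 12 (write(15)): arr=[10 9 15 2 3] head=3 tail=3 count=5
After op 13 (write(17)): arr=[10 9 15 17 3] head=4 tail=4 count=5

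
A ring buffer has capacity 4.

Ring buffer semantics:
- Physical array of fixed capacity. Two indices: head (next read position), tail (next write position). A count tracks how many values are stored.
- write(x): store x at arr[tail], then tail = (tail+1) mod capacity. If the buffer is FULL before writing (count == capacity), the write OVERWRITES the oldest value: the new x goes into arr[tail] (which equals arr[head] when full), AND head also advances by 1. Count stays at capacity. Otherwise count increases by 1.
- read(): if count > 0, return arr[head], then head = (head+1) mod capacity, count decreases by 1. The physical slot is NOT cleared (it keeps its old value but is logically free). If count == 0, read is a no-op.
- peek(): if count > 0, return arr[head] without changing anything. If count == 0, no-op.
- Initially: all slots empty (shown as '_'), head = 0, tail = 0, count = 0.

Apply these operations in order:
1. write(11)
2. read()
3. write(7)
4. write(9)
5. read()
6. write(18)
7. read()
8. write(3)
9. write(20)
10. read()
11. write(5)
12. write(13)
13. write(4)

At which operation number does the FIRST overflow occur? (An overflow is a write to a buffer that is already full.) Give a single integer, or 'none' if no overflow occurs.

After op 1 (write(11)): arr=[11 _ _ _] head=0 tail=1 count=1
After op 2 (read()): arr=[11 _ _ _] head=1 tail=1 count=0
After op 3 (write(7)): arr=[11 7 _ _] head=1 tail=2 count=1
After op 4 (write(9)): arr=[11 7 9 _] head=1 tail=3 count=2
After op 5 (read()): arr=[11 7 9 _] head=2 tail=3 count=1
After op 6 (write(18)): arr=[11 7 9 18] head=2 tail=0 count=2
After op 7 (read()): arr=[11 7 9 18] head=3 tail=0 count=1
After op 8 (write(3)): arr=[3 7 9 18] head=3 tail=1 count=2
After op 9 (write(20)): arr=[3 20 9 18] head=3 tail=2 count=3
After op 10 (read()): arr=[3 20 9 18] head=0 tail=2 count=2
After op 11 (write(5)): arr=[3 20 5 18] head=0 tail=3 count=3
After op 12 (write(13)): arr=[3 20 5 13] head=0 tail=0 count=4
After op 13 (write(4)): arr=[4 20 5 13] head=1 tail=1 count=4

Answer: 13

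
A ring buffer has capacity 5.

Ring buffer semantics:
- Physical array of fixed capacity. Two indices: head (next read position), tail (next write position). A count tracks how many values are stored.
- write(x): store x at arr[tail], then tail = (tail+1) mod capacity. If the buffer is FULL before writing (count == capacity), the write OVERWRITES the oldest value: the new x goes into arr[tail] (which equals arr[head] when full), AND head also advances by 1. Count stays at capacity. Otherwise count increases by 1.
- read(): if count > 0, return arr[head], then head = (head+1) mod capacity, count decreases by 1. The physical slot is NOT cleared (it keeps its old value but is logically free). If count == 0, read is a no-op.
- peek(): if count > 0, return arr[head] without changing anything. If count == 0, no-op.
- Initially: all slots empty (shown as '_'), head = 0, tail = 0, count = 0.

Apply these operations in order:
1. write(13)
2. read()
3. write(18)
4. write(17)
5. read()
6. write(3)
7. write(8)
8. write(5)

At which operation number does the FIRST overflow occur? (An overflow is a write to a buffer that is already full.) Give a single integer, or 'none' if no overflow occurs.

After op 1 (write(13)): arr=[13 _ _ _ _] head=0 tail=1 count=1
After op 2 (read()): arr=[13 _ _ _ _] head=1 tail=1 count=0
After op 3 (write(18)): arr=[13 18 _ _ _] head=1 tail=2 count=1
After op 4 (write(17)): arr=[13 18 17 _ _] head=1 tail=3 count=2
After op 5 (read()): arr=[13 18 17 _ _] head=2 tail=3 count=1
After op 6 (write(3)): arr=[13 18 17 3 _] head=2 tail=4 count=2
After op 7 (write(8)): arr=[13 18 17 3 8] head=2 tail=0 count=3
After op 8 (write(5)): arr=[5 18 17 3 8] head=2 tail=1 count=4

Answer: none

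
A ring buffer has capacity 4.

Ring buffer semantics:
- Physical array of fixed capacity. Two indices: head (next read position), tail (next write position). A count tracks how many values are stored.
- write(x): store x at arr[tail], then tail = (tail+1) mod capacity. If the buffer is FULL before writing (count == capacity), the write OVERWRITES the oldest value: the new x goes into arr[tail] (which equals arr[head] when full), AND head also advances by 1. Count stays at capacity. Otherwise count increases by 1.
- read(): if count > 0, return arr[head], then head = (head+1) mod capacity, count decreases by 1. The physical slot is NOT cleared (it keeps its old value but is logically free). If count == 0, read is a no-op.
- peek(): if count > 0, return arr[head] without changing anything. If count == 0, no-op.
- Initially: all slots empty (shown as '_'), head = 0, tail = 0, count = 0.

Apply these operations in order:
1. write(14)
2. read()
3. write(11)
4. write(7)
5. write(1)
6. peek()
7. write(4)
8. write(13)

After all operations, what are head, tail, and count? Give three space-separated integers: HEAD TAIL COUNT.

After op 1 (write(14)): arr=[14 _ _ _] head=0 tail=1 count=1
After op 2 (read()): arr=[14 _ _ _] head=1 tail=1 count=0
After op 3 (write(11)): arr=[14 11 _ _] head=1 tail=2 count=1
After op 4 (write(7)): arr=[14 11 7 _] head=1 tail=3 count=2
After op 5 (write(1)): arr=[14 11 7 1] head=1 tail=0 count=3
After op 6 (peek()): arr=[14 11 7 1] head=1 tail=0 count=3
After op 7 (write(4)): arr=[4 11 7 1] head=1 tail=1 count=4
After op 8 (write(13)): arr=[4 13 7 1] head=2 tail=2 count=4

Answer: 2 2 4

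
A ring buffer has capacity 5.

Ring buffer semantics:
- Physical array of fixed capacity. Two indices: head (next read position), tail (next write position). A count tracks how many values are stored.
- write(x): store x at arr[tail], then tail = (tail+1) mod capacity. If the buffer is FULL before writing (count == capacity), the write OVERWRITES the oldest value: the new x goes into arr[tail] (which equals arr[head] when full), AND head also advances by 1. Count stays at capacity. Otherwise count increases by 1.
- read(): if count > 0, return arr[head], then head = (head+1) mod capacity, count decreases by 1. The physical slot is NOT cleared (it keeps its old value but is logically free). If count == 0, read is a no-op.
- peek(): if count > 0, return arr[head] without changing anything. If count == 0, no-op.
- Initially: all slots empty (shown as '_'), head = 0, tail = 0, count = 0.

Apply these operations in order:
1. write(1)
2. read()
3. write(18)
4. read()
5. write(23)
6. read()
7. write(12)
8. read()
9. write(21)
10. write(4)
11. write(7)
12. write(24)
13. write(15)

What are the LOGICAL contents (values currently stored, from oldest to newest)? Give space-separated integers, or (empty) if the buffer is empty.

Answer: 21 4 7 24 15

Derivation:
After op 1 (write(1)): arr=[1 _ _ _ _] head=0 tail=1 count=1
After op 2 (read()): arr=[1 _ _ _ _] head=1 tail=1 count=0
After op 3 (write(18)): arr=[1 18 _ _ _] head=1 tail=2 count=1
After op 4 (read()): arr=[1 18 _ _ _] head=2 tail=2 count=0
After op 5 (write(23)): arr=[1 18 23 _ _] head=2 tail=3 count=1
After op 6 (read()): arr=[1 18 23 _ _] head=3 tail=3 count=0
After op 7 (write(12)): arr=[1 18 23 12 _] head=3 tail=4 count=1
After op 8 (read()): arr=[1 18 23 12 _] head=4 tail=4 count=0
After op 9 (write(21)): arr=[1 18 23 12 21] head=4 tail=0 count=1
After op 10 (write(4)): arr=[4 18 23 12 21] head=4 tail=1 count=2
After op 11 (write(7)): arr=[4 7 23 12 21] head=4 tail=2 count=3
After op 12 (write(24)): arr=[4 7 24 12 21] head=4 tail=3 count=4
After op 13 (write(15)): arr=[4 7 24 15 21] head=4 tail=4 count=5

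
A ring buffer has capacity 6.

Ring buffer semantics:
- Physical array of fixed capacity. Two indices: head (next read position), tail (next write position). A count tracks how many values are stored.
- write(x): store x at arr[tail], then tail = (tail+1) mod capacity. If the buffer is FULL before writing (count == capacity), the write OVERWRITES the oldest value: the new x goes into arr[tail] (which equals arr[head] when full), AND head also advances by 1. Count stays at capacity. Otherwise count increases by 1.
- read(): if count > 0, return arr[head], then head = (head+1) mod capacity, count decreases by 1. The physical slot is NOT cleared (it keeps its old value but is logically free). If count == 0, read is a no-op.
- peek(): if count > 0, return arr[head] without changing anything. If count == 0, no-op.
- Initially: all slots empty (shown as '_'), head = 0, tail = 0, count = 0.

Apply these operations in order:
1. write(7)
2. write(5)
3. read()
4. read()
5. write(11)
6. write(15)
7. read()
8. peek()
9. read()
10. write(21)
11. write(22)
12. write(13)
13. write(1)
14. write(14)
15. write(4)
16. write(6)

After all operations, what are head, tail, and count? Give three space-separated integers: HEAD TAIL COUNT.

After op 1 (write(7)): arr=[7 _ _ _ _ _] head=0 tail=1 count=1
After op 2 (write(5)): arr=[7 5 _ _ _ _] head=0 tail=2 count=2
After op 3 (read()): arr=[7 5 _ _ _ _] head=1 tail=2 count=1
After op 4 (read()): arr=[7 5 _ _ _ _] head=2 tail=2 count=0
After op 5 (write(11)): arr=[7 5 11 _ _ _] head=2 tail=3 count=1
After op 6 (write(15)): arr=[7 5 11 15 _ _] head=2 tail=4 count=2
After op 7 (read()): arr=[7 5 11 15 _ _] head=3 tail=4 count=1
After op 8 (peek()): arr=[7 5 11 15 _ _] head=3 tail=4 count=1
After op 9 (read()): arr=[7 5 11 15 _ _] head=4 tail=4 count=0
After op 10 (write(21)): arr=[7 5 11 15 21 _] head=4 tail=5 count=1
After op 11 (write(22)): arr=[7 5 11 15 21 22] head=4 tail=0 count=2
After op 12 (write(13)): arr=[13 5 11 15 21 22] head=4 tail=1 count=3
After op 13 (write(1)): arr=[13 1 11 15 21 22] head=4 tail=2 count=4
After op 14 (write(14)): arr=[13 1 14 15 21 22] head=4 tail=3 count=5
After op 15 (write(4)): arr=[13 1 14 4 21 22] head=4 tail=4 count=6
After op 16 (write(6)): arr=[13 1 14 4 6 22] head=5 tail=5 count=6

Answer: 5 5 6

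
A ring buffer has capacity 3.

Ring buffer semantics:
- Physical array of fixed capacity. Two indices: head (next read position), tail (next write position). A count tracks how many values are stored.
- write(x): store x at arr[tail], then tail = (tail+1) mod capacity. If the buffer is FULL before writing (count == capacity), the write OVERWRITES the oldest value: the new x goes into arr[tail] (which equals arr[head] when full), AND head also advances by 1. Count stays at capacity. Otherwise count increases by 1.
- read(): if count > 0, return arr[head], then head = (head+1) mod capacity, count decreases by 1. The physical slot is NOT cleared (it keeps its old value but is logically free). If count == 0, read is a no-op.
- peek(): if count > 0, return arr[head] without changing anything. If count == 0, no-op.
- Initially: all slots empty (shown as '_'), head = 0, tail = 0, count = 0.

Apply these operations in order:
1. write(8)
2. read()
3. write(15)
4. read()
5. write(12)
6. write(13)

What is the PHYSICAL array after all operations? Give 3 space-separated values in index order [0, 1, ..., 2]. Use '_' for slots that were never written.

Answer: 13 15 12

Derivation:
After op 1 (write(8)): arr=[8 _ _] head=0 tail=1 count=1
After op 2 (read()): arr=[8 _ _] head=1 tail=1 count=0
After op 3 (write(15)): arr=[8 15 _] head=1 tail=2 count=1
After op 4 (read()): arr=[8 15 _] head=2 tail=2 count=0
After op 5 (write(12)): arr=[8 15 12] head=2 tail=0 count=1
After op 6 (write(13)): arr=[13 15 12] head=2 tail=1 count=2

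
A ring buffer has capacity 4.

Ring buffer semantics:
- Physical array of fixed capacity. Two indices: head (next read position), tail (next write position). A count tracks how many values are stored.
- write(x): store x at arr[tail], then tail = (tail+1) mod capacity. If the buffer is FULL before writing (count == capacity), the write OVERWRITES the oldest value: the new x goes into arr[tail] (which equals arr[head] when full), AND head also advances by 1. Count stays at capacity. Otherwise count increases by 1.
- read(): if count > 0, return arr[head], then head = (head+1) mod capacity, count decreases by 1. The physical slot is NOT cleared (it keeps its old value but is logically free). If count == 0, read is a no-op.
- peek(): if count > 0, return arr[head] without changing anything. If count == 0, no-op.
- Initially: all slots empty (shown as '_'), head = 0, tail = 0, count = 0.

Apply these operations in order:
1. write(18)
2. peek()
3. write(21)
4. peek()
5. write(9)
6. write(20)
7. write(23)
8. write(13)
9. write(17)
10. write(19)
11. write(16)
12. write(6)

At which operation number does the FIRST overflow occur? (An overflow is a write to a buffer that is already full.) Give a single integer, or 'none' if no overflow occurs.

After op 1 (write(18)): arr=[18 _ _ _] head=0 tail=1 count=1
After op 2 (peek()): arr=[18 _ _ _] head=0 tail=1 count=1
After op 3 (write(21)): arr=[18 21 _ _] head=0 tail=2 count=2
After op 4 (peek()): arr=[18 21 _ _] head=0 tail=2 count=2
After op 5 (write(9)): arr=[18 21 9 _] head=0 tail=3 count=3
After op 6 (write(20)): arr=[18 21 9 20] head=0 tail=0 count=4
After op 7 (write(23)): arr=[23 21 9 20] head=1 tail=1 count=4
After op 8 (write(13)): arr=[23 13 9 20] head=2 tail=2 count=4
After op 9 (write(17)): arr=[23 13 17 20] head=3 tail=3 count=4
After op 10 (write(19)): arr=[23 13 17 19] head=0 tail=0 count=4
After op 11 (write(16)): arr=[16 13 17 19] head=1 tail=1 count=4
After op 12 (write(6)): arr=[16 6 17 19] head=2 tail=2 count=4

Answer: 7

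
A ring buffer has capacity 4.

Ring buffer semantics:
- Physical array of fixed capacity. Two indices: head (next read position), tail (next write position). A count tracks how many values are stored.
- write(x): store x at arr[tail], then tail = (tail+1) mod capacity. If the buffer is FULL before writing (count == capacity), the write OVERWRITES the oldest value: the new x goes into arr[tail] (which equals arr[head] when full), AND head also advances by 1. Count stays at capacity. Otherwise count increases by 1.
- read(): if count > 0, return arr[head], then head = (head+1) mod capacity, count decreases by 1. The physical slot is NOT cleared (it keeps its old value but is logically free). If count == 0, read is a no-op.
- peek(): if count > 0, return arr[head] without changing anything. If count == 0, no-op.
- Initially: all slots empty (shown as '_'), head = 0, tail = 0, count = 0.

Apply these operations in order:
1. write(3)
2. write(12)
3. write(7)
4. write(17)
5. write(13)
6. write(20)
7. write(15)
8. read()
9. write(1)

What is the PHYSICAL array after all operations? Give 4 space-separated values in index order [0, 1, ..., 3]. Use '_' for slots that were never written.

After op 1 (write(3)): arr=[3 _ _ _] head=0 tail=1 count=1
After op 2 (write(12)): arr=[3 12 _ _] head=0 tail=2 count=2
After op 3 (write(7)): arr=[3 12 7 _] head=0 tail=3 count=3
After op 4 (write(17)): arr=[3 12 7 17] head=0 tail=0 count=4
After op 5 (write(13)): arr=[13 12 7 17] head=1 tail=1 count=4
After op 6 (write(20)): arr=[13 20 7 17] head=2 tail=2 count=4
After op 7 (write(15)): arr=[13 20 15 17] head=3 tail=3 count=4
After op 8 (read()): arr=[13 20 15 17] head=0 tail=3 count=3
After op 9 (write(1)): arr=[13 20 15 1] head=0 tail=0 count=4

Answer: 13 20 15 1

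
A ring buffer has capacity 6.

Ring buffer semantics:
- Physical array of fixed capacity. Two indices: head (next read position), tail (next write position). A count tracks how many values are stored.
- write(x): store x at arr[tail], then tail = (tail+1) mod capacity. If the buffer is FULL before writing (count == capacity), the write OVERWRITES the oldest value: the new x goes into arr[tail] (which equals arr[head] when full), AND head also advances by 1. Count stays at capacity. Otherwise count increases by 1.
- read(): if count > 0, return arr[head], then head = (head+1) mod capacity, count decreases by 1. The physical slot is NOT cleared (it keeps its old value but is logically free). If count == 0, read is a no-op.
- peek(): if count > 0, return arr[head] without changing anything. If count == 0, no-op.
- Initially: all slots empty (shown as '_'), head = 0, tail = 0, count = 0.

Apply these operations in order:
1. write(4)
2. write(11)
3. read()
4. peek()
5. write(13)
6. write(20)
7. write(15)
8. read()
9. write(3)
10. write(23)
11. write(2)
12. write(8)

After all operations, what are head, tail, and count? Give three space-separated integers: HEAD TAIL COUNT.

After op 1 (write(4)): arr=[4 _ _ _ _ _] head=0 tail=1 count=1
After op 2 (write(11)): arr=[4 11 _ _ _ _] head=0 tail=2 count=2
After op 3 (read()): arr=[4 11 _ _ _ _] head=1 tail=2 count=1
After op 4 (peek()): arr=[4 11 _ _ _ _] head=1 tail=2 count=1
After op 5 (write(13)): arr=[4 11 13 _ _ _] head=1 tail=3 count=2
After op 6 (write(20)): arr=[4 11 13 20 _ _] head=1 tail=4 count=3
After op 7 (write(15)): arr=[4 11 13 20 15 _] head=1 tail=5 count=4
After op 8 (read()): arr=[4 11 13 20 15 _] head=2 tail=5 count=3
After op 9 (write(3)): arr=[4 11 13 20 15 3] head=2 tail=0 count=4
After op 10 (write(23)): arr=[23 11 13 20 15 3] head=2 tail=1 count=5
After op 11 (write(2)): arr=[23 2 13 20 15 3] head=2 tail=2 count=6
After op 12 (write(8)): arr=[23 2 8 20 15 3] head=3 tail=3 count=6

Answer: 3 3 6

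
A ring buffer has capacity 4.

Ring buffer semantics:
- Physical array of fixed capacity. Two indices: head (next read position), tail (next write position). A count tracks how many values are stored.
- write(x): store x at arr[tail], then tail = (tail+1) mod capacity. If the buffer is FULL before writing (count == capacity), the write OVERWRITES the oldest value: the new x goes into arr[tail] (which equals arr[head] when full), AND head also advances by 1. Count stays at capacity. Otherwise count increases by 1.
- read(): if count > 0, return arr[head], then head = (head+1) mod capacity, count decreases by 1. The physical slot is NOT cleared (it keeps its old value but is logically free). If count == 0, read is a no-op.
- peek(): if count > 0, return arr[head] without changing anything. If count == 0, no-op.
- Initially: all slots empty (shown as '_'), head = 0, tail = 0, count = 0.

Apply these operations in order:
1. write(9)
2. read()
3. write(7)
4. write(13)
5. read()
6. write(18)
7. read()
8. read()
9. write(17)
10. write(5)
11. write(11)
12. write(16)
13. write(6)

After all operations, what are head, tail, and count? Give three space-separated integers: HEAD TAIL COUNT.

After op 1 (write(9)): arr=[9 _ _ _] head=0 tail=1 count=1
After op 2 (read()): arr=[9 _ _ _] head=1 tail=1 count=0
After op 3 (write(7)): arr=[9 7 _ _] head=1 tail=2 count=1
After op 4 (write(13)): arr=[9 7 13 _] head=1 tail=3 count=2
After op 5 (read()): arr=[9 7 13 _] head=2 tail=3 count=1
After op 6 (write(18)): arr=[9 7 13 18] head=2 tail=0 count=2
After op 7 (read()): arr=[9 7 13 18] head=3 tail=0 count=1
After op 8 (read()): arr=[9 7 13 18] head=0 tail=0 count=0
After op 9 (write(17)): arr=[17 7 13 18] head=0 tail=1 count=1
After op 10 (write(5)): arr=[17 5 13 18] head=0 tail=2 count=2
After op 11 (write(11)): arr=[17 5 11 18] head=0 tail=3 count=3
After op 12 (write(16)): arr=[17 5 11 16] head=0 tail=0 count=4
After op 13 (write(6)): arr=[6 5 11 16] head=1 tail=1 count=4

Answer: 1 1 4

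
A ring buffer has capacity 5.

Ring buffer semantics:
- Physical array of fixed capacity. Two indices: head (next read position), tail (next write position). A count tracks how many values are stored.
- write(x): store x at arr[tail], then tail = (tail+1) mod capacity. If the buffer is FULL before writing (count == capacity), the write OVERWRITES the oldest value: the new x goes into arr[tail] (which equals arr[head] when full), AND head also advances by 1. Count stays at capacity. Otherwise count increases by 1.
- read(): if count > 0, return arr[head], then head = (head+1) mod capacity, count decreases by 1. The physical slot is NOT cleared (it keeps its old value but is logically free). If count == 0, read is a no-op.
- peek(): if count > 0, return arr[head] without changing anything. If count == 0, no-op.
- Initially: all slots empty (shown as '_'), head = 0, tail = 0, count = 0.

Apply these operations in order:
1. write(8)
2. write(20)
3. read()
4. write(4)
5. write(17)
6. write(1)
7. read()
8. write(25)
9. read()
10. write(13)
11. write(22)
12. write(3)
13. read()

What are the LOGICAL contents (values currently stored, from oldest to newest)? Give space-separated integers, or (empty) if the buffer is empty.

Answer: 25 13 22 3

Derivation:
After op 1 (write(8)): arr=[8 _ _ _ _] head=0 tail=1 count=1
After op 2 (write(20)): arr=[8 20 _ _ _] head=0 tail=2 count=2
After op 3 (read()): arr=[8 20 _ _ _] head=1 tail=2 count=1
After op 4 (write(4)): arr=[8 20 4 _ _] head=1 tail=3 count=2
After op 5 (write(17)): arr=[8 20 4 17 _] head=1 tail=4 count=3
After op 6 (write(1)): arr=[8 20 4 17 1] head=1 tail=0 count=4
After op 7 (read()): arr=[8 20 4 17 1] head=2 tail=0 count=3
After op 8 (write(25)): arr=[25 20 4 17 1] head=2 tail=1 count=4
After op 9 (read()): arr=[25 20 4 17 1] head=3 tail=1 count=3
After op 10 (write(13)): arr=[25 13 4 17 1] head=3 tail=2 count=4
After op 11 (write(22)): arr=[25 13 22 17 1] head=3 tail=3 count=5
After op 12 (write(3)): arr=[25 13 22 3 1] head=4 tail=4 count=5
After op 13 (read()): arr=[25 13 22 3 1] head=0 tail=4 count=4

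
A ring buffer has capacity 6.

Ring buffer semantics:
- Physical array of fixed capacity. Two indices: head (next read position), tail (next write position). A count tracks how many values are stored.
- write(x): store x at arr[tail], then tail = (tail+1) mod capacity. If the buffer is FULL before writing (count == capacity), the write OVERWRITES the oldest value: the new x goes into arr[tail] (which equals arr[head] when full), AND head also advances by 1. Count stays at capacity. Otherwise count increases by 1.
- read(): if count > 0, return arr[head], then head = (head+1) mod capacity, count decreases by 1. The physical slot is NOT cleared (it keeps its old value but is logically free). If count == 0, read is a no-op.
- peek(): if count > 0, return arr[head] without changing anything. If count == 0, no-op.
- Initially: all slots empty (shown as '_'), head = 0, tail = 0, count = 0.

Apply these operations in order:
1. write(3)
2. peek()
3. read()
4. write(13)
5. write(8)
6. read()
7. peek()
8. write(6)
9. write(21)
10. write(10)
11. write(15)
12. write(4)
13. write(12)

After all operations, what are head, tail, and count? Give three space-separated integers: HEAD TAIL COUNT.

Answer: 3 3 6

Derivation:
After op 1 (write(3)): arr=[3 _ _ _ _ _] head=0 tail=1 count=1
After op 2 (peek()): arr=[3 _ _ _ _ _] head=0 tail=1 count=1
After op 3 (read()): arr=[3 _ _ _ _ _] head=1 tail=1 count=0
After op 4 (write(13)): arr=[3 13 _ _ _ _] head=1 tail=2 count=1
After op 5 (write(8)): arr=[3 13 8 _ _ _] head=1 tail=3 count=2
After op 6 (read()): arr=[3 13 8 _ _ _] head=2 tail=3 count=1
After op 7 (peek()): arr=[3 13 8 _ _ _] head=2 tail=3 count=1
After op 8 (write(6)): arr=[3 13 8 6 _ _] head=2 tail=4 count=2
After op 9 (write(21)): arr=[3 13 8 6 21 _] head=2 tail=5 count=3
After op 10 (write(10)): arr=[3 13 8 6 21 10] head=2 tail=0 count=4
After op 11 (write(15)): arr=[15 13 8 6 21 10] head=2 tail=1 count=5
After op 12 (write(4)): arr=[15 4 8 6 21 10] head=2 tail=2 count=6
After op 13 (write(12)): arr=[15 4 12 6 21 10] head=3 tail=3 count=6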